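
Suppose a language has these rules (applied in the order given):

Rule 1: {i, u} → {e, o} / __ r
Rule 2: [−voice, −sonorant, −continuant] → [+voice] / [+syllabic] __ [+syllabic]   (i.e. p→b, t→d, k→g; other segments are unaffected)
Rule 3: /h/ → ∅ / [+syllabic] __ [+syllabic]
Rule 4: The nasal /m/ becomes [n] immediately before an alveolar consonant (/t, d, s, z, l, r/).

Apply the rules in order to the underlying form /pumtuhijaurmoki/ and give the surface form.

puntuijaormogi

Rule 1 (pre-rhotic lowering): /u/ is a high vowel immediately before /r/, so it lowers to [o]. /pumtuhijaurmoki/ → pumtuhijaormoki.
Rule 2 (intervocalic voicing): /k/ is a voiceless stop between vowels /o/ and /i/, so it voices to [g]. /pumtuhijaormoki/ → pumtuhijaormogi.
Rule 3 (intervocalic h-deletion): /h/ occurs between vowels /u/ and /i/, so it deletes. /pumtuhijaormogi/ → pumtuijaormogi.
Rule 4 (nasal place assimilation): /m/ precedes the alveolar consonant /t/, so it assimilates in place to [n]. /pumtuijaormogi/ → puntuijaormogi.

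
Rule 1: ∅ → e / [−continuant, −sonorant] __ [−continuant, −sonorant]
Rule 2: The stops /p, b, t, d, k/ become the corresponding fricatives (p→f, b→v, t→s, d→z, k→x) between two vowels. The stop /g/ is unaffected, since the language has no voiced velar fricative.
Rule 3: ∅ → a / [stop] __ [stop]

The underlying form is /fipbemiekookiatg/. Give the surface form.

fifevemiexooxiaseg

Rule 1 (stop-cluster e-epenthesis): /p/ and /b/ form a stop–stop cluster, so [e] is inserted between them. /t/ and /g/ form a stop–stop cluster, so [e] is inserted between them. /fipbemiekookiatg/ → fipebemiekookiateg.
Rule 2 (intervocalic spirantization): /p/ is a stop between vowels /i/ and /e/, so it spirantizes to the fricative [f]. /b/ is a stop between vowels /e/ and /e/, so it spirantizes to the fricative [v]. /k/ is a stop between vowels /e/ and /o/, so it spirantizes to the fricative [x]. /k/ is a stop between vowels /o/ and /i/, so it spirantizes to the fricative [x]. /t/ is a stop between vowels /a/ and /e/, so it spirantizes to the fricative [s]. /fipebemiekookiateg/ → fifevemiexooxiaseg.
Rule 3 (stop-cluster a-epenthesis): no segment meets the environment; /fifevemiexooxiaseg/ is unchanged.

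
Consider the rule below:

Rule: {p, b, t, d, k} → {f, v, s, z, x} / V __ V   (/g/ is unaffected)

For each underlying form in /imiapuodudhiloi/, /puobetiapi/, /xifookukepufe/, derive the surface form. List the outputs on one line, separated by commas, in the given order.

imiafuozudhiloi, puovesiafi, xifooxuxefufe

/imiapuodudhiloi/: /p/ is a stop between vowels /a/ and /u/, so it spirantizes to the fricative [f]. /d/ is a stop between vowels /o/ and /u/, so it spirantizes to the fricative [z]. → [imiafuozudhiloi].
/puobetiapi/: /b/ is a stop between vowels /o/ and /e/, so it spirantizes to the fricative [v]. /t/ is a stop between vowels /e/ and /i/, so it spirantizes to the fricative [s]. /p/ is a stop between vowels /a/ and /i/, so it spirantizes to the fricative [f]. → [puovesiafi].
/xifookukepufe/: /k/ is a stop between vowels /o/ and /u/, so it spirantizes to the fricative [x]. /k/ is a stop between vowels /u/ and /e/, so it spirantizes to the fricative [x]. /p/ is a stop between vowels /e/ and /u/, so it spirantizes to the fricative [f]. → [xifooxuxefufe].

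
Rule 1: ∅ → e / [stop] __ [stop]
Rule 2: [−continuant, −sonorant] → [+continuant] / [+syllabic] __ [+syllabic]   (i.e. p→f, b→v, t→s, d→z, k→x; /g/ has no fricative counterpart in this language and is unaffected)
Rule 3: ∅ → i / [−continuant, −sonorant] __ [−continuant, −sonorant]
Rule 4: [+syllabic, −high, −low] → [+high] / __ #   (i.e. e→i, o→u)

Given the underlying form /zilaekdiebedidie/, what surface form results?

Rule 1 (stop-cluster e-epenthesis): /k/ and /d/ form a stop–stop cluster, so [e] is inserted between them. /zilaekdiebedidie/ → zilaekediebedidie.
Rule 2 (intervocalic spirantization): /k/ is a stop between vowels /e/ and /e/, so it spirantizes to the fricative [x]. /d/ is a stop between vowels /e/ and /i/, so it spirantizes to the fricative [z]. /b/ is a stop between vowels /e/ and /e/, so it spirantizes to the fricative [v]. /d/ is a stop between vowels /e/ and /i/, so it spirantizes to the fricative [z]. /d/ is a stop between vowels /i/ and /i/, so it spirantizes to the fricative [z]. /zilaekediebedidie/ → zilaexezievezizie.
Rule 3 (stop-cluster i-epenthesis): no segment meets the environment; /zilaexezievezizie/ is unchanged.
Rule 4 (final vowel raising): /e/ is a mid vowel in word-final position, so it raises to [i]. /zilaexezievezizie/ → zilaexezievezizii.

zilaexezievezizii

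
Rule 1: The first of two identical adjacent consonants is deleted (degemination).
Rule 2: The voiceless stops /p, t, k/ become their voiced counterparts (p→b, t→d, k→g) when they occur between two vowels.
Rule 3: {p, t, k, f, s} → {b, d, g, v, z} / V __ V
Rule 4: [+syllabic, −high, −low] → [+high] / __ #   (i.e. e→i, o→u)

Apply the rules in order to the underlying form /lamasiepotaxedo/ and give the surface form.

lamaziebodaxedu

Rule 1 (degemination): no segment meets the environment; /lamasiepotaxedo/ is unchanged.
Rule 2 (intervocalic voicing): /p/ is a voiceless stop between vowels /e/ and /o/, so it voices to [b]. /t/ is a voiceless stop between vowels /o/ and /a/, so it voices to [d]. /lamasiepotaxedo/ → lamasiebodaxedo.
Rule 3 (intervocalic voicing): /s/ is a voiceless obstruent between vowels /a/ and /i/, so it voices to [z]. /lamasiebodaxedo/ → lamaziebodaxedo.
Rule 4 (final vowel raising): /o/ is a mid vowel in word-final position, so it raises to [u]. /lamaziebodaxedo/ → lamaziebodaxedu.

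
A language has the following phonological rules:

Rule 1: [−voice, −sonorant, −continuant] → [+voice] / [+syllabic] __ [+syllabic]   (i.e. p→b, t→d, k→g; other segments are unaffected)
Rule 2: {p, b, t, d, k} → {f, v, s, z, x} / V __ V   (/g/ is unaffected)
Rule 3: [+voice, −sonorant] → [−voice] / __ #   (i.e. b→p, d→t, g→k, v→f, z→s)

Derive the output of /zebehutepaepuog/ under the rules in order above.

Rule 1 (intervocalic voicing): /t/ is a voiceless stop between vowels /u/ and /e/, so it voices to [d]. /p/ is a voiceless stop between vowels /e/ and /a/, so it voices to [b]. /p/ is a voiceless stop between vowels /e/ and /u/, so it voices to [b]. /zebehutepaepuog/ → zebehudebaebuog.
Rule 2 (intervocalic spirantization): /b/ is a stop between vowels /e/ and /e/, so it spirantizes to the fricative [v]. /d/ is a stop between vowels /u/ and /e/, so it spirantizes to the fricative [z]. /b/ is a stop between vowels /e/ and /a/, so it spirantizes to the fricative [v]. /b/ is a stop between vowels /e/ and /u/, so it spirantizes to the fricative [v]. /zebehudebaebuog/ → zevehuzevaevuog.
Rule 3 (final devoicing): /g/ is a voiced obstruent in word-final position, so it devoices to [k]. /zevehuzevaevuog/ → zevehuzevaevuok.

zevehuzevaevuok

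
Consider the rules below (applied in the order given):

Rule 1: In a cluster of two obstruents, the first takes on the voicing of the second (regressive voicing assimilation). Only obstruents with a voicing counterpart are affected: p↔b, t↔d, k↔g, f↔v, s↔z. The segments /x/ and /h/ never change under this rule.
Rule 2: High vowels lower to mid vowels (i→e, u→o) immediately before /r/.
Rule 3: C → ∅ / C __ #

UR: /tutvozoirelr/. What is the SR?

tudvozoerel

Rule 1 (regressive voicing assimilation): /t/ precedes the voiced obstruent /v/, so it voices to [d] by assimilation. /tutvozoirelr/ → tudvozoirelr.
Rule 2 (pre-rhotic lowering): /i/ is a high vowel immediately before /r/, so it lowers to [e]. /tudvozoirelr/ → tudvozoerelr.
Rule 3 (final cluster simplification): /r/ is the second consonant of a word-final cluster /lr/, so it deletes. /tudvozoerelr/ → tudvozoerel.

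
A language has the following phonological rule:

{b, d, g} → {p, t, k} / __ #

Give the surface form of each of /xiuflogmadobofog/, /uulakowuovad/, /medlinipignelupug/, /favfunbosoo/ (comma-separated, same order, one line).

xiuflogmadobofok, uulakowuovat, medlinipignelupuk, favfunbosoo

/xiuflogmadobofog/: /g/ is a voiced stop in word-final position, so it devoices to [k]. → [xiuflogmadobofok].
/uulakowuovad/: /d/ is a voiced stop in word-final position, so it devoices to [t]. → [uulakowuovat].
/medlinipignelupug/: /g/ is a voiced stop in word-final position, so it devoices to [k]. → [medlinipignelupuk].
/favfunbosoo/: the rule's environment is not met; surfaces unchanged as [favfunbosoo].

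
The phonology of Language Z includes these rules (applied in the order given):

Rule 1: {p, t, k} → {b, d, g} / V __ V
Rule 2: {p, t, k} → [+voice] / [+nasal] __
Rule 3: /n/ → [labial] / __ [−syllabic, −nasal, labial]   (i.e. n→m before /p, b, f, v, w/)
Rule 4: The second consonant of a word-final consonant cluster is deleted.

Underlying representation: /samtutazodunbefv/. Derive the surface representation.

samdudazodumbef

Rule 1 (intervocalic voicing): /t/ is a voiceless stop between vowels /u/ and /a/, so it voices to [d]. /samtutazodunbefv/ → samtudazodunbefv.
Rule 2 (post-nasal voicing): /t/ is a voiceless stop immediately after the nasal /m/, so it voices to [d]. /samtudazodunbefv/ → samdudazodunbefv.
Rule 3 (nasal place assimilation): /n/ precedes the labial consonant /b/, so it assimilates in place to [m]. /samdudazodunbefv/ → samdudazodumbefv.
Rule 4 (final cluster simplification): /v/ is the second consonant of a word-final cluster /fv/, so it deletes. /samdudazodumbefv/ → samdudazodumbef.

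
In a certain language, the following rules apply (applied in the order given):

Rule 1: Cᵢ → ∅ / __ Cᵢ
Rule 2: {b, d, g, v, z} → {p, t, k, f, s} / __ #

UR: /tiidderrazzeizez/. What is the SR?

Rule 1 (degemination): /dd/ is a geminate; the first /d/ deletes. /rr/ is a geminate; the first /r/ deletes. /zz/ is a geminate; the first /z/ deletes. /tiidderrazzeizez/ → tiiderazeizez.
Rule 2 (final devoicing): /z/ is a voiced obstruent in word-final position, so it devoices to [s]. /tiiderazeizez/ → tiiderazeizes.

tiiderazeizes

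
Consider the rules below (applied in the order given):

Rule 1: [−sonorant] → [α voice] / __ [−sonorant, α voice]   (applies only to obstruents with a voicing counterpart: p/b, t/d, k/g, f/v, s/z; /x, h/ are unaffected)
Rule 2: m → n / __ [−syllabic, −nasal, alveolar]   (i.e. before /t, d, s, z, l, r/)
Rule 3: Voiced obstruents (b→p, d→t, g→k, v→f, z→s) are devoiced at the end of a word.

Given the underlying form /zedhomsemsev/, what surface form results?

Rule 1 (regressive voicing assimilation): /d/ precedes the voiceless obstruent /h/, so it devoices to [t] by assimilation. /zedhomsemsev/ → zethomsemsev.
Rule 2 (nasal place assimilation): /m/ precedes the alveolar consonant /s/, so it assimilates in place to [n]. /m/ precedes the alveolar consonant /s/, so it assimilates in place to [n]. /zethomsemsev/ → zethonsensev.
Rule 3 (final devoicing): /v/ is a voiced obstruent in word-final position, so it devoices to [f]. /zethonsensev/ → zethonsensef.

zethonsensef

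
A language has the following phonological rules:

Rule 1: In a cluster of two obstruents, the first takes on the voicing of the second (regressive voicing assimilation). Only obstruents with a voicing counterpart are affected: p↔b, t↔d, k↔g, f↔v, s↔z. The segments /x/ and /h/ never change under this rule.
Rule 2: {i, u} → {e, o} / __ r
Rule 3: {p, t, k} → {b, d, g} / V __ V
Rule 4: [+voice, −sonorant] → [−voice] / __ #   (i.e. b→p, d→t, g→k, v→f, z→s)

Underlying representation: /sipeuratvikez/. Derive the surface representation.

Rule 1 (regressive voicing assimilation): /t/ precedes the voiced obstruent /v/, so it voices to [d] by assimilation. /sipeuratvikez/ → sipeuradvikez.
Rule 2 (pre-rhotic lowering): /u/ is a high vowel immediately before /r/, so it lowers to [o]. /sipeuradvikez/ → sipeoradvikez.
Rule 3 (intervocalic voicing): /p/ is a voiceless stop between vowels /i/ and /e/, so it voices to [b]. /k/ is a voiceless stop between vowels /i/ and /e/, so it voices to [g]. /sipeoradvikez/ → sibeoradvigez.
Rule 4 (final devoicing): /z/ is a voiced obstruent in word-final position, so it devoices to [s]. /sibeoradvigez/ → sibeoradviges.

sibeoradviges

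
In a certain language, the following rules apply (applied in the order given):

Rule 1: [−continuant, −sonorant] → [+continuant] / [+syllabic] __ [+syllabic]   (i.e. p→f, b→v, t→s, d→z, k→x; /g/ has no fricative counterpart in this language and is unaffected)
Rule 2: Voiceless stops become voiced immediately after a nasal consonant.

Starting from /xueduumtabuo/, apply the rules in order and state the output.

xuezuumdavuo

Rule 1 (intervocalic spirantization): /d/ is a stop between vowels /e/ and /u/, so it spirantizes to the fricative [z]. /b/ is a stop between vowels /a/ and /u/, so it spirantizes to the fricative [v]. /xueduumtabuo/ → xuezuumtavuo.
Rule 2 (post-nasal voicing): /t/ is a voiceless stop immediately after the nasal /m/, so it voices to [d]. /xuezuumtavuo/ → xuezuumdavuo.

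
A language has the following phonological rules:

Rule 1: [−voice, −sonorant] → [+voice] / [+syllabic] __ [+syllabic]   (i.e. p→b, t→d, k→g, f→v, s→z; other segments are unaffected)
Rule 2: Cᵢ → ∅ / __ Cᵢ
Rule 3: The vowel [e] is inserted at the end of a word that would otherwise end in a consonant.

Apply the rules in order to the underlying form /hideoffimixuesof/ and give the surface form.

Rule 1 (intervocalic voicing): /s/ is a voiceless obstruent between vowels /e/ and /o/, so it voices to [z]. /hideoffimixuesof/ → hideoffimixuezof.
Rule 2 (degemination): /ff/ is a geminate; the first /f/ deletes. /hideoffimixuezof/ → hideofimixuezof.
Rule 3 (final e-epenthesis): the form ends in the consonant /f/, so [e] is inserted word-finally. /hideofimixuezof/ → hideofimixuezofe.

hideofimixuezofe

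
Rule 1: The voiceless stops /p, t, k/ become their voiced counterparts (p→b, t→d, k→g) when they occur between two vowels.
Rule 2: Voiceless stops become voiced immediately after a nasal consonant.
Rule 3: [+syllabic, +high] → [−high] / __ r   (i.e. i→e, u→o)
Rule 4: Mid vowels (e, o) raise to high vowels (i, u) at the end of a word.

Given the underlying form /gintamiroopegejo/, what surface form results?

Rule 1 (intervocalic voicing): /p/ is a voiceless stop between vowels /o/ and /e/, so it voices to [b]. /gintamiroopegejo/ → gintamiroobegejo.
Rule 2 (post-nasal voicing): /t/ is a voiceless stop immediately after the nasal /n/, so it voices to [d]. /gintamiroobegejo/ → gindamiroobegejo.
Rule 3 (pre-rhotic lowering): /i/ is a high vowel immediately before /r/, so it lowers to [e]. /gindamiroobegejo/ → gindameroobegejo.
Rule 4 (final vowel raising): /o/ is a mid vowel in word-final position, so it raises to [u]. /gindameroobegejo/ → gindameroobegeju.

gindameroobegeju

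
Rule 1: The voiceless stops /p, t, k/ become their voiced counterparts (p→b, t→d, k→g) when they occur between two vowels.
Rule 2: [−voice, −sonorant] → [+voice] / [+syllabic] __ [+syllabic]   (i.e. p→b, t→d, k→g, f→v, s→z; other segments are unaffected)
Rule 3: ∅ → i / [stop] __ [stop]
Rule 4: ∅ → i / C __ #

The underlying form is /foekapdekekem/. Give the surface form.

Rule 1 (intervocalic voicing): /k/ is a voiceless stop between vowels /e/ and /a/, so it voices to [g]. /k/ is a voiceless stop between vowels /e/ and /e/, so it voices to [g]. /k/ is a voiceless stop between vowels /e/ and /e/, so it voices to [g]. /foekapdekekem/ → foegapdegegem.
Rule 2 (intervocalic voicing): no segment meets the environment; /foegapdegegem/ is unchanged.
Rule 3 (stop-cluster i-epenthesis): /p/ and /d/ form a stop–stop cluster, so [i] is inserted between them. /foegapdegegem/ → foegapidegegem.
Rule 4 (final i-epenthesis): the form ends in the consonant /m/, so [i] is inserted word-finally. /foegapidegegem/ → foegapidegegemi.

foegapidegegemi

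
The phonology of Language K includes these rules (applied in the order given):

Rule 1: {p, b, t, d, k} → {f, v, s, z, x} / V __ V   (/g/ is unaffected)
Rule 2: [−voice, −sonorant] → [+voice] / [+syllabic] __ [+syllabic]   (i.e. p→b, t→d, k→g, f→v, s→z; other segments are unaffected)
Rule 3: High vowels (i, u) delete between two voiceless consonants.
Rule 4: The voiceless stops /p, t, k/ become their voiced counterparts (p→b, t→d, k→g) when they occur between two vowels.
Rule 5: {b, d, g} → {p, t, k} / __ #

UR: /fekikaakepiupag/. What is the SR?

Rule 1 (intervocalic spirantization): /k/ is a stop between vowels /e/ and /i/, so it spirantizes to the fricative [x]. /k/ is a stop between vowels /i/ and /a/, so it spirantizes to the fricative [x]. /k/ is a stop between vowels /a/ and /e/, so it spirantizes to the fricative [x]. /p/ is a stop between vowels /e/ and /i/, so it spirantizes to the fricative [f]. /p/ is a stop between vowels /u/ and /a/, so it spirantizes to the fricative [f]. /fekikaakepiupag/ → fexixaaxefiufag.
Rule 2 (intervocalic voicing): /f/ is a voiceless obstruent between vowels /e/ and /i/, so it voices to [v]. /f/ is a voiceless obstruent between vowels /u/ and /a/, so it voices to [v]. /fexixaaxefiufag/ → fexixaaxeviuvag.
Rule 3 (high vowel syncope): /i/ is a high vowel flanked by voiceless consonants /x/ and /x/, so it deletes. /fexixaaxeviuvag/ → fexxaaxeviuvag.
Rule 4 (intervocalic voicing): no segment meets the environment; /fexxaaxeviuvag/ is unchanged.
Rule 5 (final devoicing): /g/ is a voiced stop in word-final position, so it devoices to [k]. /fexxaaxeviuvag/ → fexxaaxeviuvak.

fexxaaxeviuvak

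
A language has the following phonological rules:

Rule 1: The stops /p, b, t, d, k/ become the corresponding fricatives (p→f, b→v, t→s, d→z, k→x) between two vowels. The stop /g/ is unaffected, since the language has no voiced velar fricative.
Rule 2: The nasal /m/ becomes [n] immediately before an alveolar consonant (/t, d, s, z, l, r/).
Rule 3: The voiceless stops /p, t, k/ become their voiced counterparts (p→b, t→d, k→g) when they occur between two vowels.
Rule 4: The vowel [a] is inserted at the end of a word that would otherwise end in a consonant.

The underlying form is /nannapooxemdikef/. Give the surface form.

Rule 1 (intervocalic spirantization): /p/ is a stop between vowels /a/ and /o/, so it spirantizes to the fricative [f]. /k/ is a stop between vowels /i/ and /e/, so it spirantizes to the fricative [x]. /nannapooxemdikef/ → nannafooxemdixef.
Rule 2 (nasal place assimilation): /m/ precedes the alveolar consonant /d/, so it assimilates in place to [n]. /nannafooxemdixef/ → nannafooxendixef.
Rule 3 (intervocalic voicing): no segment meets the environment; /nannafooxendixef/ is unchanged.
Rule 4 (final a-epenthesis): the form ends in the consonant /f/, so [a] is inserted word-finally. /nannafooxendixef/ → nannafooxendixefa.

nannafooxendixefa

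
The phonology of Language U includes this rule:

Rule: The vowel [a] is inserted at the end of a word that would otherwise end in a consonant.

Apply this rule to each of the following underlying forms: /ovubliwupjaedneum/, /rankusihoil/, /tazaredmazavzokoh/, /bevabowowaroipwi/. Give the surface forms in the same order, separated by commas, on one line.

ovubliwupjaedneuma, rankusihoila, tazaredmazavzokoha, bevabowowaroipwi

/ovubliwupjaedneum/: the form ends in the consonant /m/, so [a] is inserted word-finally. → [ovubliwupjaedneuma].
/rankusihoil/: the form ends in the consonant /l/, so [a] is inserted word-finally. → [rankusihoila].
/tazaredmazavzokoh/: the form ends in the consonant /h/, so [a] is inserted word-finally. → [tazaredmazavzokoha].
/bevabowowaroipwi/: the rule's environment is not met; surfaces unchanged as [bevabowowaroipwi].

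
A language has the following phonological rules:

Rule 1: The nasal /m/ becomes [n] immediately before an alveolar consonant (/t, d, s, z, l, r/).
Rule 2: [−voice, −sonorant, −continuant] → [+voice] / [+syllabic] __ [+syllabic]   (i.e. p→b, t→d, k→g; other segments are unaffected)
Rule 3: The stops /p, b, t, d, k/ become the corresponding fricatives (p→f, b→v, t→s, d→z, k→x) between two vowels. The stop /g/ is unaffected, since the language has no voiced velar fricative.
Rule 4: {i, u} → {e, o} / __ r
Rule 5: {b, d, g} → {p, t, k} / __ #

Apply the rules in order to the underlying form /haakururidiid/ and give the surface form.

haagororiziit

Rule 1 (nasal place assimilation): no segment meets the environment; /haakururidiid/ is unchanged.
Rule 2 (intervocalic voicing): /k/ is a voiceless stop between vowels /a/ and /u/, so it voices to [g]. /haakururidiid/ → haagururidiid.
Rule 3 (intervocalic spirantization): /d/ is a stop between vowels /i/ and /i/, so it spirantizes to the fricative [z]. /haagururidiid/ → haagururiziid.
Rule 4 (pre-rhotic lowering): /u/ is a high vowel immediately before /r/, so it lowers to [o]. /u/ is a high vowel immediately before /r/, so it lowers to [o]. /haagururiziid/ → haagororiziid.
Rule 5 (final devoicing): /d/ is a voiced stop in word-final position, so it devoices to [t]. /haagororiziid/ → haagororiziit.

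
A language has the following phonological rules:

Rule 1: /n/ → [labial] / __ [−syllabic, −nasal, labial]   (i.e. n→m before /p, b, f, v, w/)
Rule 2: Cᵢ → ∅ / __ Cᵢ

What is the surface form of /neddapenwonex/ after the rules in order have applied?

nedapemwonex

Rule 1 (nasal place assimilation): /n/ precedes the labial consonant /w/, so it assimilates in place to [m]. /neddapenwonex/ → neddapemwonex.
Rule 2 (degemination): /dd/ is a geminate; the first /d/ deletes. /neddapemwonex/ → nedapemwonex.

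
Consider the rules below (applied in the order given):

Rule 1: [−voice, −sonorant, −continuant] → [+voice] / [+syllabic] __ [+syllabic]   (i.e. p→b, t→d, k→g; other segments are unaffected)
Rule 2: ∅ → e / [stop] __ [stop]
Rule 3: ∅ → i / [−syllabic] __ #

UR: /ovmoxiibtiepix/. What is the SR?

ovmoxiibetiebixi

Rule 1 (intervocalic voicing): /p/ is a voiceless stop between vowels /e/ and /i/, so it voices to [b]. /ovmoxiibtiepix/ → ovmoxiibtiebix.
Rule 2 (stop-cluster e-epenthesis): /b/ and /t/ form a stop–stop cluster, so [e] is inserted between them. /ovmoxiibtiebix/ → ovmoxiibetiebix.
Rule 3 (final i-epenthesis): the form ends in the consonant /x/, so [i] is inserted word-finally. /ovmoxiibetiebix/ → ovmoxiibetiebixi.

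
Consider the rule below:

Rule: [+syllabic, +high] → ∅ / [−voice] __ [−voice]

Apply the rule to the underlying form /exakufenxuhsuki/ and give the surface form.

/u/ is a high vowel flanked by voiceless consonants /k/ and /f/, so it deletes.
/u/ is a high vowel flanked by voiceless consonants /x/ and /h/, so it deletes.
/u/ is a high vowel flanked by voiceless consonants /s/ and /k/, so it deletes.
The other instance of /i/ does not occur in the required environment and remains unchanged.
Surface form: [exakfenxhski].

exakfenxhski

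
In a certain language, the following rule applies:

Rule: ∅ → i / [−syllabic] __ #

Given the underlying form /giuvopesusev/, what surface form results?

giuvopesusevi

the form ends in the consonant /v/, so [i] is inserted word-finally.
Surface form: [giuvopesusevi].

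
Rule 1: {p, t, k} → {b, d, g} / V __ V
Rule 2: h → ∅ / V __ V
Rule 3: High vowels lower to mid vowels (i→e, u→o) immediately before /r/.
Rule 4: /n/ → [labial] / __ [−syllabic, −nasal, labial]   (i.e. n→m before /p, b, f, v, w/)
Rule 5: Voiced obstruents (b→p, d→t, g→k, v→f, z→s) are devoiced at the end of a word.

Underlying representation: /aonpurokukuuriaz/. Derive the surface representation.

aomporoguguorias

Rule 1 (intervocalic voicing): /k/ is a voiceless stop between vowels /o/ and /u/, so it voices to [g]. /k/ is a voiceless stop between vowels /u/ and /u/, so it voices to [g]. /aonpurokukuuriaz/ → aonpuroguguuriaz.
Rule 2 (intervocalic h-deletion): no segment meets the environment; /aonpuroguguuriaz/ is unchanged.
Rule 3 (pre-rhotic lowering): /u/ is a high vowel immediately before /r/, so it lowers to [o]. /u/ is a high vowel immediately before /r/, so it lowers to [o]. /aonpuroguguuriaz/ → aonporoguguoriaz.
Rule 4 (nasal place assimilation): /n/ precedes the labial consonant /p/, so it assimilates in place to [m]. /aonporoguguoriaz/ → aomporoguguoriaz.
Rule 5 (final devoicing): /z/ is a voiced obstruent in word-final position, so it devoices to [s]. /aomporoguguoriaz/ → aomporoguguorias.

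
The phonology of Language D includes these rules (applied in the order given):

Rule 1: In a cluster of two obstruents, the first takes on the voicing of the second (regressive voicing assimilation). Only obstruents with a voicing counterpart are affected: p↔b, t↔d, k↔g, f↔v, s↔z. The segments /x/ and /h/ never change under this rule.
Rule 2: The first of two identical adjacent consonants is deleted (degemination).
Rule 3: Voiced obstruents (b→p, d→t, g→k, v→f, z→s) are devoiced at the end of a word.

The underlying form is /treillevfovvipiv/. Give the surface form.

Rule 1 (regressive voicing assimilation): /v/ precedes the voiceless obstruent /f/, so it devoices to [f] by assimilation. /treillevfovvipiv/ → treilleffovvipiv.
Rule 2 (degemination): /ll/ is a geminate; the first /l/ deletes. /ff/ is a geminate; the first /f/ deletes. /vv/ is a geminate; the first /v/ deletes. /treilleffovvipiv/ → treilefovipiv.
Rule 3 (final devoicing): /v/ is a voiced obstruent in word-final position, so it devoices to [f]. /treilefovipiv/ → treilefovipif.

treilefovipif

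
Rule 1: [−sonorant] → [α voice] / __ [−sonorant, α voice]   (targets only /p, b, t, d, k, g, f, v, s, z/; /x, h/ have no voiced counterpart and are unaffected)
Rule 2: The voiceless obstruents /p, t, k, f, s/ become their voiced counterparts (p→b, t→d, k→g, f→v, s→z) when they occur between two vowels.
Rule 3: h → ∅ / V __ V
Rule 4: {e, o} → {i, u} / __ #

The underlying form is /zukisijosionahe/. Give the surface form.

zugizijozionai

Rule 1 (regressive voicing assimilation): no segment meets the environment; /zukisijosionahe/ is unchanged.
Rule 2 (intervocalic voicing): /k/ is a voiceless obstruent between vowels /u/ and /i/, so it voices to [g]. /s/ is a voiceless obstruent between vowels /i/ and /i/, so it voices to [z]. /s/ is a voiceless obstruent between vowels /o/ and /i/, so it voices to [z]. /zukisijosionahe/ → zugizijozionahe.
Rule 3 (intervocalic h-deletion): /h/ occurs between vowels /a/ and /e/, so it deletes. /zugizijozionahe/ → zugizijozionae.
Rule 4 (final vowel raising): /e/ is a mid vowel in word-final position, so it raises to [i]. /zugizijozionae/ → zugizijozionai.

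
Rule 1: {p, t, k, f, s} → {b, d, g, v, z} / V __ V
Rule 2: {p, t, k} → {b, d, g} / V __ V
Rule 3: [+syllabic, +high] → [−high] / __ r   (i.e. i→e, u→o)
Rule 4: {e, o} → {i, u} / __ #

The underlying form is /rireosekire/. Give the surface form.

Rule 1 (intervocalic voicing): /s/ is a voiceless obstruent between vowels /o/ and /e/, so it voices to [z]. /k/ is a voiceless obstruent between vowels /e/ and /i/, so it voices to [g]. /rireosekire/ → rireozegire.
Rule 2 (intervocalic voicing): no segment meets the environment; /rireozegire/ is unchanged.
Rule 3 (pre-rhotic lowering): /i/ is a high vowel immediately before /r/, so it lowers to [e]. /i/ is a high vowel immediately before /r/, so it lowers to [e]. /rireozegire/ → rereozegere.
Rule 4 (final vowel raising): /e/ is a mid vowel in word-final position, so it raises to [i]. /rereozegere/ → rereozegeri.

rereozegeri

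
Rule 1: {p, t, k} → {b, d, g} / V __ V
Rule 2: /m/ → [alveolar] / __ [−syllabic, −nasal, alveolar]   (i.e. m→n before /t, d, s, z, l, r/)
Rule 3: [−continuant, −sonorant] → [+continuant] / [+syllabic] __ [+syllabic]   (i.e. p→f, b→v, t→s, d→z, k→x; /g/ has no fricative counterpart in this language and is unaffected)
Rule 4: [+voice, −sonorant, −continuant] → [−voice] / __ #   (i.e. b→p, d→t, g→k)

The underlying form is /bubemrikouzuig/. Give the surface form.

buvenrigouzuik

Rule 1 (intervocalic voicing): /k/ is a voiceless stop between vowels /i/ and /o/, so it voices to [g]. /bubemrikouzuig/ → bubemrigouzuig.
Rule 2 (nasal place assimilation): /m/ precedes the alveolar consonant /r/, so it assimilates in place to [n]. /bubemrigouzuig/ → bubenrigouzuig.
Rule 3 (intervocalic spirantization): /b/ is a stop between vowels /u/ and /e/, so it spirantizes to the fricative [v]. /bubenrigouzuig/ → buvenrigouzuig.
Rule 4 (final devoicing): /g/ is a voiced stop in word-final position, so it devoices to [k]. /buvenrigouzuig/ → buvenrigouzuik.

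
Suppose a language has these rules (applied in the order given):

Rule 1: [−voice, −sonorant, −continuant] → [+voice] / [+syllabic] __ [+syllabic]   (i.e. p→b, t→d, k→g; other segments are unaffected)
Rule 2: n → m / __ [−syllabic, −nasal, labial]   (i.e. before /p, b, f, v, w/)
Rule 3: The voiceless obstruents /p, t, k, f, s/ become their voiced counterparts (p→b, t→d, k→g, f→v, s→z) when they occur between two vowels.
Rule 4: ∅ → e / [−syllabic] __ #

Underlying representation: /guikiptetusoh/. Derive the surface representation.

Rule 1 (intervocalic voicing): /k/ is a voiceless stop between vowels /i/ and /i/, so it voices to [g]. /t/ is a voiceless stop between vowels /e/ and /u/, so it voices to [d]. /guikiptetusoh/ → guigiptedusoh.
Rule 2 (nasal place assimilation): no segment meets the environment; /guigiptedusoh/ is unchanged.
Rule 3 (intervocalic voicing): /s/ is a voiceless obstruent between vowels /u/ and /o/, so it voices to [z]. /guigiptedusoh/ → guigipteduzoh.
Rule 4 (final e-epenthesis): the form ends in the consonant /h/, so [e] is inserted word-finally. /guigipteduzoh/ → guigipteduzohe.

guigipteduzohe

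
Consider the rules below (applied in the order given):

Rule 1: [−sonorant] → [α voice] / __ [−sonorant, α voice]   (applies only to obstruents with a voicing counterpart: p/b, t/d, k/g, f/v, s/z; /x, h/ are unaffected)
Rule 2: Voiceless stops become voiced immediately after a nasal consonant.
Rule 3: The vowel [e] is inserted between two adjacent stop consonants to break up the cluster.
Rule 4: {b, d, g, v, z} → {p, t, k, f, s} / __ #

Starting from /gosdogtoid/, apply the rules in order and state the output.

Rule 1 (regressive voicing assimilation): /s/ precedes the voiced obstruent /d/, so it voices to [z] by assimilation. /g/ precedes the voiceless obstruent /t/, so it devoices to [k] by assimilation. /gosdogtoid/ → gozdoktoid.
Rule 2 (post-nasal voicing): no segment meets the environment; /gozdoktoid/ is unchanged.
Rule 3 (stop-cluster e-epenthesis): /k/ and /t/ form a stop–stop cluster, so [e] is inserted between them. /gozdoktoid/ → gozdoketoid.
Rule 4 (final devoicing): /d/ is a voiced obstruent in word-final position, so it devoices to [t]. /gozdoketoid/ → gozdoketoit.

gozdoketoit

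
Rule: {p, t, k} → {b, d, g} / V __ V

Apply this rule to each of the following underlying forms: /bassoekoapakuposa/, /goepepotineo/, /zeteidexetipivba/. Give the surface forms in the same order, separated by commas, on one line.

bassoegoabagubosa, goebebodineo, zedeidexedibivba

/bassoekoapakuposa/: /k/ is a voiceless stop between vowels /e/ and /o/, so it voices to [g]. /p/ is a voiceless stop between vowels /a/ and /a/, so it voices to [b]. /k/ is a voiceless stop between vowels /a/ and /u/, so it voices to [g]. /p/ is a voiceless stop between vowels /u/ and /o/, so it voices to [b]. → [bassoegoabagubosa].
/goepepotineo/: /p/ is a voiceless stop between vowels /e/ and /e/, so it voices to [b]. /p/ is a voiceless stop between vowels /e/ and /o/, so it voices to [b]. /t/ is a voiceless stop between vowels /o/ and /i/, so it voices to [d]. → [goebebodineo].
/zeteidexetipivba/: /t/ is a voiceless stop between vowels /e/ and /e/, so it voices to [d]. /t/ is a voiceless stop between vowels /e/ and /i/, so it voices to [d]. /p/ is a voiceless stop between vowels /i/ and /i/, so it voices to [b]. → [zedeidexedibivba].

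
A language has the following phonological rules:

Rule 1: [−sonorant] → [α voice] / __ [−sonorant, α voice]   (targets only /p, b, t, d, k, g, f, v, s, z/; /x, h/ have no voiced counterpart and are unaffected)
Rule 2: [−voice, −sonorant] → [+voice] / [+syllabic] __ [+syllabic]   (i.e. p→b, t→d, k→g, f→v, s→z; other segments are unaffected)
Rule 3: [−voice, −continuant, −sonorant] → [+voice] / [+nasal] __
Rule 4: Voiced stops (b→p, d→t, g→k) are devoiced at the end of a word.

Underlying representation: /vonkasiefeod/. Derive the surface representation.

vongazieveot

Rule 1 (regressive voicing assimilation): no segment meets the environment; /vonkasiefeod/ is unchanged.
Rule 2 (intervocalic voicing): /s/ is a voiceless obstruent between vowels /a/ and /i/, so it voices to [z]. /f/ is a voiceless obstruent between vowels /e/ and /e/, so it voices to [v]. /vonkasiefeod/ → vonkazieveod.
Rule 3 (post-nasal voicing): /k/ is a voiceless stop immediately after the nasal /n/, so it voices to [g]. /vonkazieveod/ → vongazieveod.
Rule 4 (final devoicing): /d/ is a voiced stop in word-final position, so it devoices to [t]. /vongazieveod/ → vongazieveot.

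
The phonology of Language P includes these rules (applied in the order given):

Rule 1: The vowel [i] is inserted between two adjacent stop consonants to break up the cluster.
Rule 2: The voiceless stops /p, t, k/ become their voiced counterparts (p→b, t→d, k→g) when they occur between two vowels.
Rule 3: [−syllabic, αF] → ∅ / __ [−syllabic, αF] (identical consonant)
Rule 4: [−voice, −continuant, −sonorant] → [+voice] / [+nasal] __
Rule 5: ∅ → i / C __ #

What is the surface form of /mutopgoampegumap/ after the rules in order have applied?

Rule 1 (stop-cluster i-epenthesis): /p/ and /g/ form a stop–stop cluster, so [i] is inserted between them. /mutopgoampegumap/ → mutopigoampegumap.
Rule 2 (intervocalic voicing): /t/ is a voiceless stop between vowels /u/ and /o/, so it voices to [d]. /p/ is a voiceless stop between vowels /o/ and /i/, so it voices to [b]. /mutopigoampegumap/ → mudobigoampegumap.
Rule 3 (degemination): no segment meets the environment; /mudobigoampegumap/ is unchanged.
Rule 4 (post-nasal voicing): /p/ is a voiceless stop immediately after the nasal /m/, so it voices to [b]. /mudobigoampegumap/ → mudobigoambegumap.
Rule 5 (final i-epenthesis): the form ends in the consonant /p/, so [i] is inserted word-finally. /mudobigoambegumap/ → mudobigoambegumapi.

mudobigoambegumapi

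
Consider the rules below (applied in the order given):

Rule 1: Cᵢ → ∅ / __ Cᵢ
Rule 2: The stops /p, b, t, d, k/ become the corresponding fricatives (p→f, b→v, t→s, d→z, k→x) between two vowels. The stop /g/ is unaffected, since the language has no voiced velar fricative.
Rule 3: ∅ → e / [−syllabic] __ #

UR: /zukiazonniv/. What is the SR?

zuxiazonive

Rule 1 (degemination): /nn/ is a geminate; the first /n/ deletes. /zukiazonniv/ → zukiazoniv.
Rule 2 (intervocalic spirantization): /k/ is a stop between vowels /u/ and /i/, so it spirantizes to the fricative [x]. /zukiazoniv/ → zuxiazoniv.
Rule 3 (final e-epenthesis): the form ends in the consonant /v/, so [e] is inserted word-finally. /zuxiazoniv/ → zuxiazonive.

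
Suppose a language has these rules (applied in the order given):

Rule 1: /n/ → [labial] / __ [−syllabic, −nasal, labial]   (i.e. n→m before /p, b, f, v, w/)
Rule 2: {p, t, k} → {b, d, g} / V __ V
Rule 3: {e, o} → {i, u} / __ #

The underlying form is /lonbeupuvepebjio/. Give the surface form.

lombeubuvebebjiu

Rule 1 (nasal place assimilation): /n/ precedes the labial consonant /b/, so it assimilates in place to [m]. /lonbeupuvepebjio/ → lombeupuvepebjio.
Rule 2 (intervocalic voicing): /p/ is a voiceless stop between vowels /u/ and /u/, so it voices to [b]. /p/ is a voiceless stop between vowels /e/ and /e/, so it voices to [b]. /lombeupuvepebjio/ → lombeubuvebebjio.
Rule 3 (final vowel raising): /o/ is a mid vowel in word-final position, so it raises to [u]. /lombeubuvebebjio/ → lombeubuvebebjiu.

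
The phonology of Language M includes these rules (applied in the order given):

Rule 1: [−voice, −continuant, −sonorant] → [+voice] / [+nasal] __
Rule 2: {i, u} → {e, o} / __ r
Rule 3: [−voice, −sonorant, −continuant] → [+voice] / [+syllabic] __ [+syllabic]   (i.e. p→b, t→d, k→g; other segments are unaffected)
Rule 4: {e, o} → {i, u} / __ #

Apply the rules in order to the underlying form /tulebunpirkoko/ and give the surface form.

tulebunberkogu

Rule 1 (post-nasal voicing): /p/ is a voiceless stop immediately after the nasal /n/, so it voices to [b]. /tulebunpirkoko/ → tulebunbirkoko.
Rule 2 (pre-rhotic lowering): /i/ is a high vowel immediately before /r/, so it lowers to [e]. /tulebunbirkoko/ → tulebunberkoko.
Rule 3 (intervocalic voicing): /k/ is a voiceless stop between vowels /o/ and /o/, so it voices to [g]. /tulebunberkoko/ → tulebunberkogo.
Rule 4 (final vowel raising): /o/ is a mid vowel in word-final position, so it raises to [u]. /tulebunberkogo/ → tulebunberkogu.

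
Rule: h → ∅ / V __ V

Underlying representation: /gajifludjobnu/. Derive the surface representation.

gajifludjobnu

No segment of /gajifludjobnu/ meets the structural description of the rule, so the form surfaces unchanged.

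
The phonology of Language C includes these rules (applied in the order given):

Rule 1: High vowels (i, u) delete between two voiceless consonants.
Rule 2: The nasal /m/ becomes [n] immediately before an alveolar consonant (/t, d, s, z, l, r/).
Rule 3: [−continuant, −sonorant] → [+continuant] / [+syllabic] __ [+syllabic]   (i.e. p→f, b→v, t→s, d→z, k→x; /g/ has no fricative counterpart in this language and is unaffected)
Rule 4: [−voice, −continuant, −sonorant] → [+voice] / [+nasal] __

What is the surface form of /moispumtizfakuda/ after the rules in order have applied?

Rule 1 (high vowel syncope): no segment meets the environment; /moispumtizfakuda/ is unchanged.
Rule 2 (nasal place assimilation): /m/ precedes the alveolar consonant /t/, so it assimilates in place to [n]. /moispumtizfakuda/ → moispuntizfakuda.
Rule 3 (intervocalic spirantization): /k/ is a stop between vowels /a/ and /u/, so it spirantizes to the fricative [x]. /d/ is a stop between vowels /u/ and /a/, so it spirantizes to the fricative [z]. /moispuntizfakuda/ → moispuntizfaxuza.
Rule 4 (post-nasal voicing): /t/ is a voiceless stop immediately after the nasal /n/, so it voices to [d]. /moispuntizfaxuza/ → moispundizfaxuza.

moispundizfaxuza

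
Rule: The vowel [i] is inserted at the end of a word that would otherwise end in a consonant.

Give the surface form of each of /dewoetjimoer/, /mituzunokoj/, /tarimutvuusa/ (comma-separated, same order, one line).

/dewoetjimoer/: the form ends in the consonant /r/, so [i] is inserted word-finally. → [dewoetjimoeri].
/mituzunokoj/: the form ends in the consonant /j/, so [i] is inserted word-finally. → [mituzunokoji].
/tarimutvuusa/: the rule's environment is not met; surfaces unchanged as [tarimutvuusa].

dewoetjimoeri, mituzunokoji, tarimutvuusa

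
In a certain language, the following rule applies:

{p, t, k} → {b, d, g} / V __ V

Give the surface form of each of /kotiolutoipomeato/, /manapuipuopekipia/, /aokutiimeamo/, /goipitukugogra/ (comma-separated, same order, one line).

/kotiolutoipomeato/: /t/ is a voiceless stop between vowels /o/ and /i/, so it voices to [d]. /t/ is a voiceless stop between vowels /u/ and /o/, so it voices to [d]. /p/ is a voiceless stop between vowels /i/ and /o/, so it voices to [b]. /t/ is a voiceless stop between vowels /a/ and /o/, so it voices to [d]. → [kodioludoibomeado].
/manapuipuopekipia/: /p/ is a voiceless stop between vowels /a/ and /u/, so it voices to [b]. /p/ is a voiceless stop between vowels /i/ and /u/, so it voices to [b]. /p/ is a voiceless stop between vowels /o/ and /e/, so it voices to [b]. /k/ is a voiceless stop between vowels /e/ and /i/, so it voices to [g]. /p/ is a voiceless stop between vowels /i/ and /i/, so it voices to [b]. → [manabuibuobegibia].
/aokutiimeamo/: /k/ is a voiceless stop between vowels /o/ and /u/, so it voices to [g]. /t/ is a voiceless stop between vowels /u/ and /i/, so it voices to [d]. → [aogudiimeamo].
/goipitukugogra/: /p/ is a voiceless stop between vowels /i/ and /i/, so it voices to [b]. /t/ is a voiceless stop between vowels /i/ and /u/, so it voices to [d]. /k/ is a voiceless stop between vowels /u/ and /u/, so it voices to [g]. → [goibidugugogra].

kodioludoibomeado, manabuibuobegibia, aogudiimeamo, goibidugugogra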